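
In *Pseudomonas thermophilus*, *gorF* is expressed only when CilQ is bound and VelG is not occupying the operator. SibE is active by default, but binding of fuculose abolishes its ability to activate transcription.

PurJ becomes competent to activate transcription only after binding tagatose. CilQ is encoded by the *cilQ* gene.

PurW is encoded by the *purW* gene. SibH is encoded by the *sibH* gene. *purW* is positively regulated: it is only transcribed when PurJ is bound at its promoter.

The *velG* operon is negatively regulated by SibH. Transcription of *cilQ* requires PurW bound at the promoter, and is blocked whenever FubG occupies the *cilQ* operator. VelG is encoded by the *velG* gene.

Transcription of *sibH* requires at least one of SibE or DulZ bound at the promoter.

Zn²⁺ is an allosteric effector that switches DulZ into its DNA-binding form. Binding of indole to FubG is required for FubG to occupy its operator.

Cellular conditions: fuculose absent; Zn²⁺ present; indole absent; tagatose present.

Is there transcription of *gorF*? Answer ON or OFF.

ON

Tagatose is present, so PurJ is active.
No repressor is bound and PurJ is active, so *purW* is transcribed.
So PurW is produced and active.
Indole is absent, so FubG is inactive.
No repressor is bound and PurW is active, so *cilQ* is transcribed.
So CilQ is produced and active.
Fuculose is absent, so SibE is active.
Zn²⁺ is present, so DulZ is active.
Activator SibE is present, so *sibH* is transcribed.
So SibH is produced and active.
With repressor SibH bound, *velG* is not transcribed.
So VelG is not produced.
No repressor is bound and CilQ is active, so *gorF* is transcribed.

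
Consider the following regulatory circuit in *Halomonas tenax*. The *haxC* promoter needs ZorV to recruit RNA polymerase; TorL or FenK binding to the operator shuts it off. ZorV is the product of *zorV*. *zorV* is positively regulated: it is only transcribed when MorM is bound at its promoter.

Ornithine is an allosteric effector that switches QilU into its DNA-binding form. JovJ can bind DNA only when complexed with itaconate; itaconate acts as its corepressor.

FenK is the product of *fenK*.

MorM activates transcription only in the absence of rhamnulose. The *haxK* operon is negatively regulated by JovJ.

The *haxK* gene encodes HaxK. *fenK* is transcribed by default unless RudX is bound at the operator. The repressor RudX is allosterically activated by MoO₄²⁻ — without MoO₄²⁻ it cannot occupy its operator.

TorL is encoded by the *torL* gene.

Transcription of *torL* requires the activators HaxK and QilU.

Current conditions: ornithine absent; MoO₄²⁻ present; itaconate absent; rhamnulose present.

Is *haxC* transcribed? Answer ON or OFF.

Itaconate is absent, so JovJ is inactive.
With no repressor bound, *haxK* is transcribed.
So HaxK is produced and active.
Ornithine is absent, so QilU is inactive.
Required activator QilU is absent, so *torL* is not transcribed.
So TorL is not produced.
Rhamnulose is present, so MorM is inactive.
Required activator MorM is absent, so *zorV* is not transcribed.
So ZorV is not produced.
MoO₄²⁻ is present, so RudX is active.
With repressor RudX bound, *fenK* is not transcribed.
So FenK is not produced.
Required activator ZorV is absent, so *haxC* is not transcribed.

OFF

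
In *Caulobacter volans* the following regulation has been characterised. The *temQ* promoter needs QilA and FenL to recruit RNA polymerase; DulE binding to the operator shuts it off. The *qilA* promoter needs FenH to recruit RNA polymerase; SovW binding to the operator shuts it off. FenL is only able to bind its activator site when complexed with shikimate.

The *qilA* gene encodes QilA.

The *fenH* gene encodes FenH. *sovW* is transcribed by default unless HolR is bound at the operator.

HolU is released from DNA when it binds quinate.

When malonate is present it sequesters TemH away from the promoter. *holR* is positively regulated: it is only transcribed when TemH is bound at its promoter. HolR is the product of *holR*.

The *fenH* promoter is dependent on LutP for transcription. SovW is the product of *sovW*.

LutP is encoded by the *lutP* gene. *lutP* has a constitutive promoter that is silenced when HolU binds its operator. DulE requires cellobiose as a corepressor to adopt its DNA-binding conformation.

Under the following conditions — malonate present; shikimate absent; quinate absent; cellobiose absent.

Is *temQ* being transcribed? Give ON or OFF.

OFF

Quinate is absent, so HolU is active.
With repressor HolU bound, *lutP* is not transcribed.
So LutP is not produced.
Required activator LutP is absent, so *fenH* is not transcribed.
So FenH is not produced.
Malonate is present, so TemH is inactive.
Required activator TemH is absent, so *holR* is not transcribed.
So HolR is not produced.
With no repressor bound, *sovW* is transcribed.
So SovW is produced and active.
With repressor SovW bound, *qilA* is not transcribed.
So QilA is not produced.
Cellobiose is absent, so DulE is inactive.
Shikimate is absent, so FenL is inactive.
Required activator QilA is absent, so *temQ* is not transcribed.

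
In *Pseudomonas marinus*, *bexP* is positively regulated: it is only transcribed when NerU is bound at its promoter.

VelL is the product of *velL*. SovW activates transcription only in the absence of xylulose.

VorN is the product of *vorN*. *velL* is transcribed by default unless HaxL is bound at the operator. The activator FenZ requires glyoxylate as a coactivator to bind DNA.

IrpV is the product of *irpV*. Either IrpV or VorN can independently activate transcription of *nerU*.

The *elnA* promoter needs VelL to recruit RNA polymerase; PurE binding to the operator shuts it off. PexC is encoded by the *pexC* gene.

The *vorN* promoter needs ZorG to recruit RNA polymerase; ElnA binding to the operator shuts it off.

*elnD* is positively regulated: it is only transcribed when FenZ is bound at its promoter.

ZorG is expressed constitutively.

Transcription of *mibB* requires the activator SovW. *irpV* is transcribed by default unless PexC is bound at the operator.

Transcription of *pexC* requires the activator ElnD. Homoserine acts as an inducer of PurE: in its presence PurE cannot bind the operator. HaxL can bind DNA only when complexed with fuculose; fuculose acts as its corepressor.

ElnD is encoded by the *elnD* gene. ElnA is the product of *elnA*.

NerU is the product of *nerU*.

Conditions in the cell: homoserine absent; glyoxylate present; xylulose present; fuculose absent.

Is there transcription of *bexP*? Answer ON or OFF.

Glyoxylate is present, so FenZ is active.
No repressor is bound and FenZ is active, so *elnD* is transcribed.
So ElnD is produced and active.
No repressor is bound and ElnD is active, so *pexC* is transcribed.
So PexC is produced and active.
With repressor PexC bound, *irpV* is not transcribed.
So IrpV is not produced.
ZorG is produced constitutively and is active.
Homoserine is absent, so PurE is active.
Fuculose is absent, so HaxL is inactive.
With no repressor bound, *velL* is transcribed.
So VelL is produced and active.
With repressor PurE bound, *elnA* is not transcribed.
So ElnA is not produced.
No repressor is bound and ZorG is active, so *vorN* is transcribed.
So VorN is produced and active.
Activator VorN is present, so *nerU* is transcribed.
So NerU is produced and active.
No repressor is bound and NerU is active, so *bexP* is transcribed.

ON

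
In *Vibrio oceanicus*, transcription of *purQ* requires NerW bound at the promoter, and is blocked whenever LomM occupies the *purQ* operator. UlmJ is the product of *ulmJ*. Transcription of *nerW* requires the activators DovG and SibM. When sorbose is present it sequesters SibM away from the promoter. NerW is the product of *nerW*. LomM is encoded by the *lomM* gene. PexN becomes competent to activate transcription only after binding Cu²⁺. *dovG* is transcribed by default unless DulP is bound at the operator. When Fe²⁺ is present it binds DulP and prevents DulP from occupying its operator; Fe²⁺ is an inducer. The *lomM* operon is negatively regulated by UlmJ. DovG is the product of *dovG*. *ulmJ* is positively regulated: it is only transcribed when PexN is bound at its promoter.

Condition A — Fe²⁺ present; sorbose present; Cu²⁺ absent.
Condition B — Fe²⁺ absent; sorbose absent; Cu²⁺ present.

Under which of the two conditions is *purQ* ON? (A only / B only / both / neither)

Condition A:
Fe²⁺ is present, so DulP is inactive.
With no repressor bound, *dovG* is transcribed.
So DovG is produced and active.
Sorbose is present, so SibM is inactive.
Required activator SibM is absent, so *nerW* is not transcribed.
So NerW is not produced.
Cu²⁺ is absent, so PexN is inactive.
Required activator PexN is absent, so *ulmJ* is not transcribed.
So UlmJ is not produced.
With no repressor bound, *lomM* is transcribed.
So LomM is produced and active.
With repressor LomM bound, *purQ* is not transcribed.
→ *purQ* is OFF in A.
Condition B:
Fe²⁺ is absent, so DulP is active.
With repressor DulP bound, *dovG* is not transcribed.
So DovG is not produced.
Sorbose is absent, so SibM is active.
Required activator DovG is absent, so *nerW* is not transcribed.
So NerW is not produced.
Cu²⁺ is present, so PexN is active.
No repressor is bound and PexN is active, so *ulmJ* is transcribed.
So UlmJ is produced and active.
With repressor UlmJ bound, *lomM* is not transcribed.
So LomM is not produced.
Required activator NerW is absent, so *purQ* is not transcribed.
→ *purQ* is OFF in B.

neither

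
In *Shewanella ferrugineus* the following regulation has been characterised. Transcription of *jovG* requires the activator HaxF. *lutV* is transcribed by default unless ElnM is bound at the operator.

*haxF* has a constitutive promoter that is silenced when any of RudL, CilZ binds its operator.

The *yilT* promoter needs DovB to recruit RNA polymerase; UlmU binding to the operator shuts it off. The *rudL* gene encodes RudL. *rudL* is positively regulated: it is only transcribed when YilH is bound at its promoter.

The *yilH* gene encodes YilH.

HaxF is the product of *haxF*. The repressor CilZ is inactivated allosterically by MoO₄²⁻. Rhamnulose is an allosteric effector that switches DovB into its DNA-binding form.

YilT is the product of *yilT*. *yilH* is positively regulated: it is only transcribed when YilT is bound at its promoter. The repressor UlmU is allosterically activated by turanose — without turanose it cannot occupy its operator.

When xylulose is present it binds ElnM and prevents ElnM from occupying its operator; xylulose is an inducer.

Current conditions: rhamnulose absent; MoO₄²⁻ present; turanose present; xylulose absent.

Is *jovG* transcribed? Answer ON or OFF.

Turanose is present, so UlmU is active.
Rhamnulose is absent, so DovB is inactive.
With repressor UlmU bound, *yilT* is not transcribed.
So YilT is not produced.
Required activator YilT is absent, so *yilH* is not transcribed.
So YilH is not produced.
Required activator YilH is absent, so *rudL* is not transcribed.
So RudL is not produced.
MoO₄²⁻ is present, so CilZ is inactive.
With no repressor bound, *haxF* is transcribed.
So HaxF is produced and active.
No repressor is bound and HaxF is active, so *jovG* is transcribed.

ON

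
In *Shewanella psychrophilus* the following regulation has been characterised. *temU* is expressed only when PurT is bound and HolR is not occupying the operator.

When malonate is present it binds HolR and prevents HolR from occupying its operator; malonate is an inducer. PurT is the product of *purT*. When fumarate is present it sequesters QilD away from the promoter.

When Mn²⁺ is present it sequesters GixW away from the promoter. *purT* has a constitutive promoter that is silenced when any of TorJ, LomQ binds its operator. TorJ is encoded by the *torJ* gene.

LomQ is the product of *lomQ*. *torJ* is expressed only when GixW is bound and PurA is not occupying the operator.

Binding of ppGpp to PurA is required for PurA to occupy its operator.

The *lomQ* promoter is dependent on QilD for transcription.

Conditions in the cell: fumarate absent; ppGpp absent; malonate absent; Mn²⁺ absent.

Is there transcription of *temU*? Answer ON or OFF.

OFF

ppGpp is absent, so PurA is inactive.
Mn²⁺ is absent, so GixW is active.
No repressor is bound and GixW is active, so *torJ* is transcribed.
So TorJ is produced and active.
Fumarate is absent, so QilD is active.
No repressor is bound and QilD is active, so *lomQ* is transcribed.
So LomQ is produced and active.
With repressor TorJ bound, *purT* is not transcribed.
So PurT is not produced.
Malonate is absent, so HolR is active.
With repressor HolR bound, *temU* is not transcribed.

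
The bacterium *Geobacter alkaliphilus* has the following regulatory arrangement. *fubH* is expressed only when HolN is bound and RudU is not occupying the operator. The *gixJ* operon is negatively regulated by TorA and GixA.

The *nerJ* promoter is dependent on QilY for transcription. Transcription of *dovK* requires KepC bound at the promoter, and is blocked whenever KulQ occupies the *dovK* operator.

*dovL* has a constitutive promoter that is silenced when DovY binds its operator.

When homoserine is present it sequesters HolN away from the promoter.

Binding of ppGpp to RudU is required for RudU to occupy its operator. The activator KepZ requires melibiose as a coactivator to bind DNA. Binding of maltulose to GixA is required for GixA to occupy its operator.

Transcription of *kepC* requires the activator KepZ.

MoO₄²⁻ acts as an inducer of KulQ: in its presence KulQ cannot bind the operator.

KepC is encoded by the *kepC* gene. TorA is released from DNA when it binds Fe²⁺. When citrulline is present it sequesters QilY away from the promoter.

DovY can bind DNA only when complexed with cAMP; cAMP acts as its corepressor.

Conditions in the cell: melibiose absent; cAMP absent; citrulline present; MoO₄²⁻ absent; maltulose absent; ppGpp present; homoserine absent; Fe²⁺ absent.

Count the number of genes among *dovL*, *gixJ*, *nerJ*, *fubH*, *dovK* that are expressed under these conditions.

1

cAMP is absent, so DovY is inactive.
With no repressor bound, *dovL* is transcribed.
→ *dovL* is ON.
Fe²⁺ is absent, so TorA is active.
Maltulose is absent, so GixA is inactive.
With repressor TorA bound, *gixJ* is not transcribed.
→ *gixJ* is OFF.
Citrulline is present, so QilY is inactive.
Required activator QilY is absent, so *nerJ* is not transcribed.
→ *nerJ* is OFF.
ppGpp is present, so RudU is active.
Homoserine is absent, so HolN is active.
With repressor RudU bound, *fubH* is not transcribed.
→ *fubH* is OFF.
MoO₄²⁻ is absent, so KulQ is active.
Melibiose is absent, so KepZ is inactive.
Required activator KepZ is absent, so *kepC* is not transcribed.
So KepC is not produced.
With repressor KulQ bound, *dovK* is not transcribed.
→ *dovK* is OFF.
1 of the 5 genes is transcribed.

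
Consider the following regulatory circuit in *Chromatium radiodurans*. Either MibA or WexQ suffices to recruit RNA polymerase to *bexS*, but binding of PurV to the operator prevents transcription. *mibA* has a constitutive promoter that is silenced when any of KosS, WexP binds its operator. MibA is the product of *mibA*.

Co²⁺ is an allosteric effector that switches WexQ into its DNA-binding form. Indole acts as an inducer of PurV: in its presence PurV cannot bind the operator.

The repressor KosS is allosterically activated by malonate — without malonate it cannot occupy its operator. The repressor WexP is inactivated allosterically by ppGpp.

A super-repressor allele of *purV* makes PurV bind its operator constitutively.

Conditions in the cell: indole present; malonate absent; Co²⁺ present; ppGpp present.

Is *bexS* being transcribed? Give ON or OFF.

OFF

Malonate is absent, so KosS is inactive.
ppGpp is present, so WexP is inactive.
With no repressor bound, *mibA* is transcribed.
So MibA is produced and active.
Co²⁺ is present, so WexQ is active.
PurV is constitutively active in this strain.
With repressor PurV bound, *bexS* is not transcribed.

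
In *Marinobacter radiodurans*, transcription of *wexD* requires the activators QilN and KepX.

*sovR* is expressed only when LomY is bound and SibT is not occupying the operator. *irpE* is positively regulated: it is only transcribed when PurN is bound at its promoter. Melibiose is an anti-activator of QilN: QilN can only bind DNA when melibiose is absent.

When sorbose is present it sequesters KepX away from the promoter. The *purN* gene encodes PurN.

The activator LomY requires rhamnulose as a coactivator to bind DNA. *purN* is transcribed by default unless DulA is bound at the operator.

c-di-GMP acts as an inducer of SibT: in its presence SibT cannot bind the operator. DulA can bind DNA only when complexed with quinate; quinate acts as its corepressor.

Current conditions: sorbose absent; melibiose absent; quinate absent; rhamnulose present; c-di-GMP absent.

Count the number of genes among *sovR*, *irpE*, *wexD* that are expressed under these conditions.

2

c-di-GMP is absent, so SibT is active.
Rhamnulose is present, so LomY is active.
With repressor SibT bound, *sovR* is not transcribed.
→ *sovR* is OFF.
Quinate is absent, so DulA is inactive.
With no repressor bound, *purN* is transcribed.
So PurN is produced and active.
No repressor is bound and PurN is active, so *irpE* is transcribed.
→ *irpE* is ON.
Melibiose is absent, so QilN is active.
Sorbose is absent, so KepX is active.
No repressor is bound and QilN and KepX are active, so *wexD* is transcribed.
→ *wexD* is ON.
2 of the 3 genes are transcribed.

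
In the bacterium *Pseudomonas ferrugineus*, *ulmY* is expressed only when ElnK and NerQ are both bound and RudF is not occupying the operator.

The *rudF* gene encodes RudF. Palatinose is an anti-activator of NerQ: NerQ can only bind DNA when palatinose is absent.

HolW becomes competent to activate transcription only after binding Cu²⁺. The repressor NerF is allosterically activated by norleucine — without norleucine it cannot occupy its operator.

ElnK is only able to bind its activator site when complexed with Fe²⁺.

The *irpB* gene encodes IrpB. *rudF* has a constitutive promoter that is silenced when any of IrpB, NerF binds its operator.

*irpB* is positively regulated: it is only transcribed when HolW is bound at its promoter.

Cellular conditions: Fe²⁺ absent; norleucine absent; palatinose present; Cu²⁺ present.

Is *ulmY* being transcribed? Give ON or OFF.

Cu²⁺ is present, so HolW is active.
No repressor is bound and HolW is active, so *irpB* is transcribed.
So IrpB is produced and active.
Norleucine is absent, so NerF is inactive.
With repressor IrpB bound, *rudF* is not transcribed.
So RudF is not produced.
Fe²⁺ is absent, so ElnK is inactive.
Palatinose is present, so NerQ is inactive.
Required activator ElnK is absent, so *ulmY* is not transcribed.

OFF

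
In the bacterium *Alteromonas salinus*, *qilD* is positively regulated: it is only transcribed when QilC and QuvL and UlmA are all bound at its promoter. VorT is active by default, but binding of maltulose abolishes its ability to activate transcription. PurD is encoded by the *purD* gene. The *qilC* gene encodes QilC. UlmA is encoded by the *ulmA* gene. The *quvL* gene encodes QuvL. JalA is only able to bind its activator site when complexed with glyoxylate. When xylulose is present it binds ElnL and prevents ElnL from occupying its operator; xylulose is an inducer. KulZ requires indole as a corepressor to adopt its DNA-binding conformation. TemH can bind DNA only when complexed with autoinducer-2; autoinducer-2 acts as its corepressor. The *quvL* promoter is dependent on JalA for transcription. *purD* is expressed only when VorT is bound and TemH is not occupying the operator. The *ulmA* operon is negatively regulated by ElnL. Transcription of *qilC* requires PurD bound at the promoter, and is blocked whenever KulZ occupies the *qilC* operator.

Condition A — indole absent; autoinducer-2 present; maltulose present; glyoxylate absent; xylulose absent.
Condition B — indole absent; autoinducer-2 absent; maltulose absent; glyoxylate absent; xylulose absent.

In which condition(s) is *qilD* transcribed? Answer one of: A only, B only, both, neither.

neither

Condition A:
Indole is absent, so KulZ is inactive.
Autoinducer-2 is present, so TemH is active.
Maltulose is present, so VorT is inactive.
With repressor TemH bound, *purD* is not transcribed.
So PurD is not produced.
Required activator PurD is absent, so *qilC* is not transcribed.
So QilC is not produced.
Glyoxylate is absent, so JalA is inactive.
Required activator JalA is absent, so *quvL* is not transcribed.
So QuvL is not produced.
Xylulose is absent, so ElnL is active.
With repressor ElnL bound, *ulmA* is not transcribed.
So UlmA is not produced.
Required activator QilC is absent, so *qilD* is not transcribed.
→ *qilD* is OFF in A.
Condition B:
Indole is absent, so KulZ is inactive.
Autoinducer-2 is absent, so TemH is inactive.
Maltulose is absent, so VorT is active.
No repressor is bound and VorT is active, so *purD* is transcribed.
So PurD is produced and active.
No repressor is bound and PurD is active, so *qilC* is transcribed.
So QilC is produced and active.
Glyoxylate is absent, so JalA is inactive.
Required activator JalA is absent, so *quvL* is not transcribed.
So QuvL is not produced.
Xylulose is absent, so ElnL is active.
With repressor ElnL bound, *ulmA* is not transcribed.
So UlmA is not produced.
Required activator QuvL is absent, so *qilD* is not transcribed.
→ *qilD* is OFF in B.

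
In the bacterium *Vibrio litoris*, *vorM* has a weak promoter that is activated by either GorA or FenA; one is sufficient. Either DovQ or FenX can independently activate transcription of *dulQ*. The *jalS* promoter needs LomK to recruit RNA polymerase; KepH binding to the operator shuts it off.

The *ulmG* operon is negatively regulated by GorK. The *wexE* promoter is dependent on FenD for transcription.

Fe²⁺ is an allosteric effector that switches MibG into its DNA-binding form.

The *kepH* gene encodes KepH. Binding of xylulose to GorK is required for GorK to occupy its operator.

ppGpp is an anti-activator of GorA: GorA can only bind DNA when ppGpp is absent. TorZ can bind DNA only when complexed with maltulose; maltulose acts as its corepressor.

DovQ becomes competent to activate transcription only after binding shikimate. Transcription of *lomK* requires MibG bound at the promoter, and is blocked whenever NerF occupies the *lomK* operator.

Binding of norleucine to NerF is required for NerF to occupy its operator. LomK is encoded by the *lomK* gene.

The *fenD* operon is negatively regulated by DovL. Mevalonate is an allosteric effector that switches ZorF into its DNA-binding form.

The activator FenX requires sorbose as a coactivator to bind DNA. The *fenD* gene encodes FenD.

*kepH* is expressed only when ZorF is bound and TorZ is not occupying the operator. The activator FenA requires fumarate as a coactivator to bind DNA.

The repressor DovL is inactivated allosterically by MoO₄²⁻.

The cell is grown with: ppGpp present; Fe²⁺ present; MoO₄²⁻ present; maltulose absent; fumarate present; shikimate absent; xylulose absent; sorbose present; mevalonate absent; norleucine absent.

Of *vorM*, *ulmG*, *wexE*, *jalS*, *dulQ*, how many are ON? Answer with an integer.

ppGpp is present, so GorA is inactive.
Fumarate is present, so FenA is active.
Activator FenA is present, so *vorM* is transcribed.
→ *vorM* is ON.
Xylulose is absent, so GorK is inactive.
With no repressor bound, *ulmG* is transcribed.
→ *ulmG* is ON.
MoO₄²⁻ is present, so DovL is inactive.
With no repressor bound, *fenD* is transcribed.
So FenD is produced and active.
No repressor is bound and FenD is active, so *wexE* is transcribed.
→ *wexE* is ON.
Mevalonate is absent, so ZorF is inactive.
Maltulose is absent, so TorZ is inactive.
Required activator ZorF is absent, so *kepH* is not transcribed.
So KepH is not produced.
Norleucine is absent, so NerF is inactive.
Fe²⁺ is present, so MibG is active.
No repressor is bound and MibG is active, so *lomK* is transcribed.
So LomK is produced and active.
No repressor is bound and LomK is active, so *jalS* is transcribed.
→ *jalS* is ON.
Shikimate is absent, so DovQ is inactive.
Sorbose is present, so FenX is active.
Activator FenX is present, so *dulQ* is transcribed.
→ *dulQ* is ON.
5 of the 5 genes are transcribed.

5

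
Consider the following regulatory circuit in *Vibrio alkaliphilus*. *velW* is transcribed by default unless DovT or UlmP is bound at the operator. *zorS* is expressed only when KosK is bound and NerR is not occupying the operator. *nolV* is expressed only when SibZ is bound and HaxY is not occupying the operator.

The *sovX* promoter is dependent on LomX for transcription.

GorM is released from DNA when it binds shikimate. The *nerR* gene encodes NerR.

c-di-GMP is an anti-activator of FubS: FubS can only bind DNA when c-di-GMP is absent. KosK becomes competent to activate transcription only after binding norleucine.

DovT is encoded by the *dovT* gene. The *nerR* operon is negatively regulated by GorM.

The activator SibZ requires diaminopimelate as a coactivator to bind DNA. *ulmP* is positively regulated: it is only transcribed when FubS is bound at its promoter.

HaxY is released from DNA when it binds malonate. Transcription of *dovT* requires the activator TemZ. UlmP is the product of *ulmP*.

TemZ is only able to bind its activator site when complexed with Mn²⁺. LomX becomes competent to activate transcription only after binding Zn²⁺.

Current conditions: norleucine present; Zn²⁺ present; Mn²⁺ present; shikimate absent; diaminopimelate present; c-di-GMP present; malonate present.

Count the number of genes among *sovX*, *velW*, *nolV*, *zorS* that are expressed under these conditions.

Zn²⁺ is present, so LomX is active.
No repressor is bound and LomX is active, so *sovX* is transcribed.
→ *sovX* is ON.
Mn²⁺ is present, so TemZ is active.
No repressor is bound and TemZ is active, so *dovT* is transcribed.
So DovT is produced and active.
c-di-GMP is present, so FubS is inactive.
Required activator FubS is absent, so *ulmP* is not transcribed.
So UlmP is not produced.
With repressor DovT bound, *velW* is not transcribed.
→ *velW* is OFF.
Diaminopimelate is present, so SibZ is active.
Malonate is present, so HaxY is inactive.
No repressor is bound and SibZ is active, so *nolV* is transcribed.
→ *nolV* is ON.
Norleucine is present, so KosK is active.
Shikimate is absent, so GorM is active.
With repressor GorM bound, *nerR* is not transcribed.
So NerR is not produced.
No repressor is bound and KosK is active, so *zorS* is transcribed.
→ *zorS* is ON.
3 of the 4 genes are transcribed.

3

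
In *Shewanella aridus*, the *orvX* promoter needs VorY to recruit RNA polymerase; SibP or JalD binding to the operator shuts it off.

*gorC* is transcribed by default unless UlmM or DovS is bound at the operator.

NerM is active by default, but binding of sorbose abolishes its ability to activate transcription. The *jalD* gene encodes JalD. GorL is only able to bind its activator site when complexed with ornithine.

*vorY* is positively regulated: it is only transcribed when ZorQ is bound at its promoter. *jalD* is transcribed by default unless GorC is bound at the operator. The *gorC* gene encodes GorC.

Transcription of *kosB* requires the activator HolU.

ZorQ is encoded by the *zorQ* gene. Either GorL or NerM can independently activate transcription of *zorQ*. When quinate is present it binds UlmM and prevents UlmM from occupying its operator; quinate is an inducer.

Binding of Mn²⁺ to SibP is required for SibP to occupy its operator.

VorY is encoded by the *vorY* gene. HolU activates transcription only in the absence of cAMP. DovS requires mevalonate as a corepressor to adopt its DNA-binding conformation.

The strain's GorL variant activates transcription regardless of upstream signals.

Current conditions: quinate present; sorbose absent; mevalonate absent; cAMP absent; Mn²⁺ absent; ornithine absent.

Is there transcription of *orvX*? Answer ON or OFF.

ON

GorL is constitutively active in this strain.
Sorbose is absent, so NerM is active.
Activator GorL is present, so *zorQ* is transcribed.
So ZorQ is produced and active.
No repressor is bound and ZorQ is active, so *vorY* is transcribed.
So VorY is produced and active.
Mn²⁺ is absent, so SibP is inactive.
Quinate is present, so UlmM is inactive.
Mevalonate is absent, so DovS is inactive.
With no repressor bound, *gorC* is transcribed.
So GorC is produced and active.
With repressor GorC bound, *jalD* is not transcribed.
So JalD is not produced.
No repressor is bound and VorY is active, so *orvX* is transcribed.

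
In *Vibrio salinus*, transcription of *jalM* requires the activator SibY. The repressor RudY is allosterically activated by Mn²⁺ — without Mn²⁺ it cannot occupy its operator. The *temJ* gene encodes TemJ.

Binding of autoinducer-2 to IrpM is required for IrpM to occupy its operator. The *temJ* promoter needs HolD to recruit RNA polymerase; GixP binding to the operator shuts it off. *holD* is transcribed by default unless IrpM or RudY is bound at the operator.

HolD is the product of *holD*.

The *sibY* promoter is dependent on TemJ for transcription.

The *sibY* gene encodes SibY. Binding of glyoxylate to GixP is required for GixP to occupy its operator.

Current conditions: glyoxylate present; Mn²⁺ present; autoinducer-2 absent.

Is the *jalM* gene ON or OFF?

OFF

Autoinducer-2 is absent, so IrpM is inactive.
Mn²⁺ is present, so RudY is active.
With repressor RudY bound, *holD* is not transcribed.
So HolD is not produced.
Glyoxylate is present, so GixP is active.
With repressor GixP bound, *temJ* is not transcribed.
So TemJ is not produced.
Required activator TemJ is absent, so *sibY* is not transcribed.
So SibY is not produced.
Required activator SibY is absent, so *jalM* is not transcribed.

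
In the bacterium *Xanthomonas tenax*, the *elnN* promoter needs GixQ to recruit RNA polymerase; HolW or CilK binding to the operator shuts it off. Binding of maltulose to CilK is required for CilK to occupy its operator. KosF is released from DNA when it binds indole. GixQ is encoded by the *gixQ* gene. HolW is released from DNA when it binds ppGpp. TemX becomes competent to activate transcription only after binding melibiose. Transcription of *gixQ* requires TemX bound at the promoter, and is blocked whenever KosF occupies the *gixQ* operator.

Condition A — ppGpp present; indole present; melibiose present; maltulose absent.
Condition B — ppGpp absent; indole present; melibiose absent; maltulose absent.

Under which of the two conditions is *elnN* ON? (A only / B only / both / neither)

Condition A:
ppGpp is present, so HolW is inactive.
Indole is present, so KosF is inactive.
Melibiose is present, so TemX is active.
No repressor is bound and TemX is active, so *gixQ* is transcribed.
So GixQ is produced and active.
Maltulose is absent, so CilK is inactive.
No repressor is bound and GixQ is active, so *elnN* is transcribed.
→ *elnN* is ON in A.
Condition B:
ppGpp is absent, so HolW is active.
Indole is present, so KosF is inactive.
Melibiose is absent, so TemX is inactive.
Required activator TemX is absent, so *gixQ* is not transcribed.
So GixQ is not produced.
Maltulose is absent, so CilK is inactive.
With repressor HolW bound, *elnN* is not transcribed.
→ *elnN* is OFF in B.

A only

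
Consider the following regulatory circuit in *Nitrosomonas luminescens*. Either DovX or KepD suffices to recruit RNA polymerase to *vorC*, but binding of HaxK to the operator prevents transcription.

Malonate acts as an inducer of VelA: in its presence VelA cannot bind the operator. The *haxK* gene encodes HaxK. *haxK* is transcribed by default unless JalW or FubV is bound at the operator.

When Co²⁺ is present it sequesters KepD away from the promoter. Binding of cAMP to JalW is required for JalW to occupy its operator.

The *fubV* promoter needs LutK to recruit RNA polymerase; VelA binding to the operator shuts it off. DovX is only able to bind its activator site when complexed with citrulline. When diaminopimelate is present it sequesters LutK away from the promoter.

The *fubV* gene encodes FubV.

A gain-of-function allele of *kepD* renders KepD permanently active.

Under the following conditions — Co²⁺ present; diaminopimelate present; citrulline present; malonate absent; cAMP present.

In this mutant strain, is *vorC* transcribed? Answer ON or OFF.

ON

cAMP is present, so JalW is active.
Malonate is absent, so VelA is active.
Diaminopimelate is present, so LutK is inactive.
With repressor VelA bound, *fubV* is not transcribed.
So FubV is not produced.
With repressor JalW bound, *haxK* is not transcribed.
So HaxK is not produced.
Citrulline is present, so DovX is active.
KepD is constitutively active in this strain.
Activator DovX is present, so *vorC* is transcribed.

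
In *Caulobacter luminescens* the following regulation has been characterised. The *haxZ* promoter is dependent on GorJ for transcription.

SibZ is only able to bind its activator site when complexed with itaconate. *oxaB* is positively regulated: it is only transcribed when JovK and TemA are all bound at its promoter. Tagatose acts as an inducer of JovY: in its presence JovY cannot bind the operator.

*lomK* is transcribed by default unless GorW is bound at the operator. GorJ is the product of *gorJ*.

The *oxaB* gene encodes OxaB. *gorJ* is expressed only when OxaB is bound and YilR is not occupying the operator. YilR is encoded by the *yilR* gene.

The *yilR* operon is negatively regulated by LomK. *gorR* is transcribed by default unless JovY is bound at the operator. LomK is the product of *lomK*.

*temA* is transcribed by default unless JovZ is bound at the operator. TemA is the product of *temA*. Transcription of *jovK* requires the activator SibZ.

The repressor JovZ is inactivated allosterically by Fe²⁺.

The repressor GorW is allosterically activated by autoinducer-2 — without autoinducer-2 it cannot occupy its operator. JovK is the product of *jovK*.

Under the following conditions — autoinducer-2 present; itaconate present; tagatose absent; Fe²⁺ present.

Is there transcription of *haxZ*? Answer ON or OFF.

Itaconate is present, so SibZ is active.
No repressor is bound and SibZ is active, so *jovK* is transcribed.
So JovK is produced and active.
Fe²⁺ is present, so JovZ is inactive.
With no repressor bound, *temA* is transcribed.
So TemA is produced and active.
No repressor is bound and JovK and TemA are active, so *oxaB* is transcribed.
So OxaB is produced and active.
Autoinducer-2 is present, so GorW is active.
With repressor GorW bound, *lomK* is not transcribed.
So LomK is not produced.
With no repressor bound, *yilR* is transcribed.
So YilR is produced and active.
With repressor YilR bound, *gorJ* is not transcribed.
So GorJ is not produced.
Required activator GorJ is absent, so *haxZ* is not transcribed.

OFF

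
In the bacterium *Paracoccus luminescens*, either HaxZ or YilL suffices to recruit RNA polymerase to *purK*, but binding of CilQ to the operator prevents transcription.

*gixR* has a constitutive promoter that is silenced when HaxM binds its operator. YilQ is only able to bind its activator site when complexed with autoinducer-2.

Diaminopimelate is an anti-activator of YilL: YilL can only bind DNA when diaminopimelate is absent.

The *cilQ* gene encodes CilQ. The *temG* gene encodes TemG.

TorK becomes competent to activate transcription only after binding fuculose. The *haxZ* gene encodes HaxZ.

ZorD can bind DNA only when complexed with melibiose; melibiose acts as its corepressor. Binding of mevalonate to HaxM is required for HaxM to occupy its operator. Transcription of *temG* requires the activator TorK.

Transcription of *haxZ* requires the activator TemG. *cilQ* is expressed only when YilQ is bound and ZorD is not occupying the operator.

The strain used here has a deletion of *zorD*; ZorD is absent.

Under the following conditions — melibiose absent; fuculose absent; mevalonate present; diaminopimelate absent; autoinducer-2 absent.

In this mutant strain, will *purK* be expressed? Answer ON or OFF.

Fuculose is absent, so TorK is inactive.
Required activator TorK is absent, so *temG* is not transcribed.
So TemG is not produced.
Required activator TemG is absent, so *haxZ* is not transcribed.
So HaxZ is not produced.
ZorD is non-functional in this strain, so it has no effect.
Autoinducer-2 is absent, so YilQ is inactive.
Required activator YilQ is absent, so *cilQ* is not transcribed.
So CilQ is not produced.
Diaminopimelate is absent, so YilL is active.
Activator YilL is present, so *purK* is transcribed.

ON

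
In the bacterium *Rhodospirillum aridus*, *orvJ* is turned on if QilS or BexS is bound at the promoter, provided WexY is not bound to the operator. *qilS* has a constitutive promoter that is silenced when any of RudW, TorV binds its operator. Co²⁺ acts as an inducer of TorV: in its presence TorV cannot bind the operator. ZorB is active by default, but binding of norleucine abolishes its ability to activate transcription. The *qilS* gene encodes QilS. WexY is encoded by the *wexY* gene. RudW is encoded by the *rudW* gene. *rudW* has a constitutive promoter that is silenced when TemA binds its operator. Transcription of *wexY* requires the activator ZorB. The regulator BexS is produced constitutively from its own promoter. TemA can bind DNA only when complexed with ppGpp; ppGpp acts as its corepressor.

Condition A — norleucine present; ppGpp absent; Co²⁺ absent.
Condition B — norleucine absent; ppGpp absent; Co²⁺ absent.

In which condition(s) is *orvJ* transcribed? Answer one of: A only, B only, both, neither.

Condition A:
Norleucine is present, so ZorB is inactive.
Required activator ZorB is absent, so *wexY* is not transcribed.
So WexY is not produced.
ppGpp is absent, so TemA is inactive.
With no repressor bound, *rudW* is transcribed.
So RudW is produced and active.
Co²⁺ is absent, so TorV is active.
With repressor RudW bound, *qilS* is not transcribed.
So QilS is not produced.
BexS is produced constitutively and is active.
Activator BexS is present, so *orvJ* is transcribed.
→ *orvJ* is ON in A.
Condition B:
Norleucine is absent, so ZorB is active.
No repressor is bound and ZorB is active, so *wexY* is transcribed.
So WexY is produced and active.
ppGpp is absent, so TemA is inactive.
With no repressor bound, *rudW* is transcribed.
So RudW is produced and active.
Co²⁺ is absent, so TorV is active.
With repressor RudW bound, *qilS* is not transcribed.
So QilS is not produced.
BexS is produced constitutively and is active.
With repressor WexY bound, *orvJ* is not transcribed.
→ *orvJ* is OFF in B.

A only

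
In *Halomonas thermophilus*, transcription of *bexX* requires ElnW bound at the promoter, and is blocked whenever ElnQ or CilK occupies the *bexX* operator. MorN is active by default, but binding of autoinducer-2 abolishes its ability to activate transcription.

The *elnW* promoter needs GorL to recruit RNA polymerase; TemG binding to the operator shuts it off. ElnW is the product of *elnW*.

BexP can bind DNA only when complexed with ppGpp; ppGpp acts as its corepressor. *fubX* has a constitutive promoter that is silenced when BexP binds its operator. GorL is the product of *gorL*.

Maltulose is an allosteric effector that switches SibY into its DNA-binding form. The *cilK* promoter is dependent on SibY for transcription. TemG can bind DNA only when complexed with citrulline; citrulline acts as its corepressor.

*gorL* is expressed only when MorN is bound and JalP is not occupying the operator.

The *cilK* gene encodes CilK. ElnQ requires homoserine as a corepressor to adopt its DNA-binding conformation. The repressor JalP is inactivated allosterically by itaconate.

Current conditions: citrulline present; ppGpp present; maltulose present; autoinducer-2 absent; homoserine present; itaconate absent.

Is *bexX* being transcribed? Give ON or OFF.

OFF

Homoserine is present, so ElnQ is active.
Maltulose is present, so SibY is active.
No repressor is bound and SibY is active, so *cilK* is transcribed.
So CilK is produced and active.
Itaconate is absent, so JalP is active.
Autoinducer-2 is absent, so MorN is active.
With repressor JalP bound, *gorL* is not transcribed.
So GorL is not produced.
Citrulline is present, so TemG is active.
With repressor TemG bound, *elnW* is not transcribed.
So ElnW is not produced.
With repressor ElnQ bound, *bexX* is not transcribed.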